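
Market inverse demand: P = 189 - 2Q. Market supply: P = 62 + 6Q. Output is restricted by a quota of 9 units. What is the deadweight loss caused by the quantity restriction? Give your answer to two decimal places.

189.06

Unrestricted equilibrium: Q* = (189 - 62)/(2 + 6) = 15.875.
At Q = 9 the demand price is 189 - 2(9) = 171 and the supply price is 62 + 6(9) = 116.
Deadweight loss is the triangle between the curves from 9 to 15.875: (1/2)(171 - 116)(15.875 - 9) = 189.0625.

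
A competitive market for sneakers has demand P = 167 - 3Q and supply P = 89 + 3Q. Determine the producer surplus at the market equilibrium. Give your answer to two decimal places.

Set 167 - 3Q = 89 + 3Q, which gives 78 = 6Q, so Q* = 13 and P* = 167 - 3(13) = 128.
The supply curve's price intercept is 89, so PS = (1/2)(Q*)(P* - 89) = (1/2)(13)(39) = 253.5.

253.50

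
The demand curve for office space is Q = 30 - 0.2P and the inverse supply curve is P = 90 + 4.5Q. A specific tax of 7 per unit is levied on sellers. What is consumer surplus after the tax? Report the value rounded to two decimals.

77.81

Rewriting demand in inverse form: P = 150 - 5Q.
Pre-tax equilibrium: 150 - 5Q = 90 + 4.5Q gives Q* = 6.3158, P* = 118.4211.
With the tax, sellers need 7 more per unit: 150 - 5Q = 90 + 4.5Q + 7, so Q_t = 5.5789. Buyers pay P_b = 122.1053; sellers receive P_s = P_b - 7 = 115.1053.
CS = (1/2)(Q_t)(150 - P_b) = (1/2)(5.5789)(27.8947) = 77.8116.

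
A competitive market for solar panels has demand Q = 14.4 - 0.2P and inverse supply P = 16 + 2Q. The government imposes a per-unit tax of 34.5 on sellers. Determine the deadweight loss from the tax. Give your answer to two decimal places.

85.02

Rewriting demand in inverse form: P = 72 - 5Q.
Pre-tax equilibrium: 72 - 5Q = 16 + 2Q gives Q* = 8, P* = 32.
A tax on sellers shifts supply up by 34.5: 72 - 5Q = 16 + 2Q + 34.5, so Q_t = 3.0714. Buyers pay P_b = 56.6429; sellers receive P_s = P_b - 34.5 = 22.1429.
The welfare triangle lost has base Q* - Q_t = 4.9286 and height t = 34.5, so DWL = (1/2)(4.9286)(34.5) = 85.0179.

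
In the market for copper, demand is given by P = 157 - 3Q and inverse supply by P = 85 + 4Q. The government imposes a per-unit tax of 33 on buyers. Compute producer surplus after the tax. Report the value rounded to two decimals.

62.08

Pre-tax equilibrium: 157 - 3Q = 85 + 4Q gives Q* = 10.2857, P* = 126.1429.
With the tax, buyers' net willingness to pay falls by 33: (157 - 33) - 3Q = 85 + 4Q, so Q_t = 5.5714. Buyers pay P_b = 140.2857; sellers receive P_s = P_b - 33 = 107.2857.
PS = (1/2)(Q_t)(P_s - 85) = (1/2)(5.5714)(22.2857) = 62.0816.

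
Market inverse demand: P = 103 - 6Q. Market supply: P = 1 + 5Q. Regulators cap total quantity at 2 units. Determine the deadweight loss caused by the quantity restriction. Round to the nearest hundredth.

290.91

Unrestricted equilibrium: Q* = (103 - 1)/(6 + 5) = 9.2727.
At Q = 2 the demand price is 103 - 6(2) = 91 and the supply price is 1 + 5(2) = 11.
DWL = (1/2)(gap between curves at 2) x (Q* - 2) = (1/2)(80)(7.2727) = 290.9091.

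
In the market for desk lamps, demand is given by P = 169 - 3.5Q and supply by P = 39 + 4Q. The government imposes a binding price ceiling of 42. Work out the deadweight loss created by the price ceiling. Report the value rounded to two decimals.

Without the control, 169 - 3.5Q = 39 + 4Q so Q* = 17.3333 and P* = 108.3333.
At the ceiling price 42, quantity supplied is (42 - 39)/4 = 0.75; supply is the short side, so Q = 0.75 trades at P = 42.
At Q = 0.75 the demand price is 166.375 and the supply price is 42. Deadweight loss is the triangle between the curves from 0.75 to 17.3333: (1/2)(166.375 - 42)(17.3333 - 0.75) = 1031.276.

1031.28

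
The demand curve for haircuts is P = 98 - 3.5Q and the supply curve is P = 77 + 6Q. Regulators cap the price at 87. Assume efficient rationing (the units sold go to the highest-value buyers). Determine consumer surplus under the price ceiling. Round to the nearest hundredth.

13.47

Without the control, 98 - 3.5Q = 77 + 6Q so Q* = 2.2105 and P* = 90.2632.
At P = 87, sellers supply (87 - 77)/6 = 1.6667 while buyers want more, so the quantity traded is 1.6667 at price 87.
The demand price at Q = 1.6667 is 92.1667. CS is the trapezoid between demand and 87 over [0, 1.6667]: (1/2)[(98 - 87) + (92.1667 - 87)](1.6667) = 13.4722.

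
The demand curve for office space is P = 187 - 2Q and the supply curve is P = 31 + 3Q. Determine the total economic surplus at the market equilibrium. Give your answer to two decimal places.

Set 187 - 2Q = 31 + 3Q, which gives 156 = 5Q, so Q* = 31.2 and P* = 187 - 2(31.2) = 124.6.
Total surplus is the full triangle between the curves from 0 to Q*: (1/2)(31.2)(187 - 31) = 2433.6.

2433.60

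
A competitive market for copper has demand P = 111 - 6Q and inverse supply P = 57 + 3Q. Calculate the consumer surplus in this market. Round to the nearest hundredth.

108.00

Equilibrium: 111 - 6Q = 57 + 3Q, so Q* = 6 and P* = 75.
Consumer surplus is the triangle under demand above P*: (1/2)(6)(111 - 75) = (1/2)(6)(36) = 108.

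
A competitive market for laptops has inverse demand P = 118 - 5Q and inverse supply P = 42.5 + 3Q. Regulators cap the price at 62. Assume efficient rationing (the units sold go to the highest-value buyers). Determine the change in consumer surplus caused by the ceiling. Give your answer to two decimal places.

Without the control, 118 - 5Q = 42.5 + 3Q so Q* = 9.4375 and P* = 70.8125.
At P = 62, sellers supply (62 - 42.5)/3 = 6.5 while buyers want more, so the quantity traded is 6.5 at price 62.
CS goes from (1/2)(9.4375)(47.1875) = 222.666 to 258.375 (computed as (118 - 62)(6.5) - (1/2)(5)(6.5)^2), a change of 35.709.

35.71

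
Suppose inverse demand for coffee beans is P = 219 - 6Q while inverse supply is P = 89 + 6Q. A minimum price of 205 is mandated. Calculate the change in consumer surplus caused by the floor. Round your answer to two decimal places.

-335.75

Free-market equilibrium: 219 - 6Q = 89 + 6Q gives Q* = 10.8333, P* = 154.
At the floor price 205, quantity demanded is (219 - 205)/6 = 2.3333; demand is the short side, so Q = 2.3333 trades at P = 205.
CS goes from (1/2)(10.8333)(65) = 352.0833 to 16.3333 (computed as (219 - 205)(2.3333) - (1/2)(6)(2.3333)^2), a change of -335.75.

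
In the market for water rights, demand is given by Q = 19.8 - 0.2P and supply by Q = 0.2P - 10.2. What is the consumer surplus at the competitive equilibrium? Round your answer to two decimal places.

Rewriting demand in inverse form: P = 99 - 5Q.
Rewriting supply in inverse form: P = 51 + 5Q.
Set 99 - 5Q = 51 + 5Q, which gives 48 = 10Q, so Q* = 4.8 and P* = 99 - 5(4.8) = 75.
CS is the area between the demand curve and P* from 0 to Q*: (1/2)(4.8)(24) = 57.6.

57.60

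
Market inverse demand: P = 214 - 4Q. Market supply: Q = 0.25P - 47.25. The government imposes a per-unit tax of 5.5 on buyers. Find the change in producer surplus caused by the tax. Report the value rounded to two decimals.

-7.65

Rewriting supply in inverse form: P = 189 + 4Q.
Pre-tax equilibrium: 214 - 4Q = 189 + 4Q gives Q* = 3.125, P* = 201.5.
A tax on buyers shifts demand down by 5.5: (214 - 5.5) - 4Q = 189 + 4Q, so Q_t = 2.4375. Buyers pay P_b = 204.25; sellers receive P_s = P_b - 5.5 = 198.75.
PS falls from (1/2)(3.125)(12.5) = 19.5312 to (1/2)(2.4375)(9.75) = 11.8828, a change of -7.6484.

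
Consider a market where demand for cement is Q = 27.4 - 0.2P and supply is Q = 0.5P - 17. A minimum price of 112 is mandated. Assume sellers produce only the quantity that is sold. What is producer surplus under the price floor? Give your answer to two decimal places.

365.00

Rewriting demand in inverse form: P = 137 - 5Q.
Rewriting supply in inverse form: P = 34 + 2Q.
Without the control, 137 - 5Q = 34 + 2Q so Q* = 14.7143 and P* = 63.4286.
At the floor price 112, quantity demanded is (137 - 112)/5 = 5; demand is the short side, so Q = 5 trades at P = 112.
The supply price at Q = 5 is 44. PS is the trapezoid between 112 and supply over [0, 5]: (1/2)[(112 - 34) + (112 - 44)](5) = 365.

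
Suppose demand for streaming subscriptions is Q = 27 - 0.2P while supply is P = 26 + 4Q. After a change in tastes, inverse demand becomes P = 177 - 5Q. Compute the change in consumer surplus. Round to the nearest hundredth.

337.04

Rewriting demand in inverse form: P = 135 - 5Q.
Initial equilibrium: Q_0 = 12.1111, P_0 = 74.4444; CS_0 = (1/2)(12.1111)(60.5556) = 366.6975, PS_0 = (1/2)(12.1111)(48.4444) = 293.358.
New equilibrium: 177 - 5Q = 26 + 4Q gives Q_1 = 16.7778, P_1 = 93.1111; CS_1 = 703.7346, PS_1 = 562.9877.
Change in consumer surplus = 703.7346 - 366.6975 = 337.037.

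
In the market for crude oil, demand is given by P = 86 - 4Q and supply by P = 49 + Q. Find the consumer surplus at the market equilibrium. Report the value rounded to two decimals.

109.52

Setting demand equal to supply, 37 = 5Q, so Q* = 7.4 and P* = 56.4.
Consumer surplus is the triangle under demand above P*: (1/2)(7.4)(86 - 56.4) = (1/2)(7.4)(29.6) = 109.52.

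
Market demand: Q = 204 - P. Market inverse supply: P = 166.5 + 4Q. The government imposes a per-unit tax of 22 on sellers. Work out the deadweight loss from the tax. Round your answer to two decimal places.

Rewriting demand in inverse form: P = 204 - Q.
Pre-tax equilibrium: 204 - Q = 166.5 + 4Q gives Q* = 7.5, P* = 196.5.
A tax on sellers shifts supply up by 22: 204 - Q = 166.5 + 4Q + 22, so Q_t = 3.1. Buyers pay P_b = 200.9; sellers receive P_s = P_b - 22 = 178.9.
The welfare triangle lost has base Q* - Q_t = 4.4 and height t = 22, so DWL = (1/2)(4.4)(22) = 48.4.

48.40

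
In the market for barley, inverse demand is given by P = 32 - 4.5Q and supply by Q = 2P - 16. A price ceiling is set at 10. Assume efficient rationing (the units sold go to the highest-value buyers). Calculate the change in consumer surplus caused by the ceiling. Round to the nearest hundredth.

0.16

Rewriting supply in inverse form: P = 8 + 0.5Q.
Free-market equilibrium: 32 - 4.5Q = 8 + 0.5Q gives Q* = 4.8, P* = 10.4.
At P = 10, sellers supply (10 - 8)/0.5 = 4 while buyers want more, so the quantity traded is 4 at price 10.
CS goes from (1/2)(4.8)(21.6) = 51.84 to 52 (computed as (32 - 10)(4) - (1/2)(4.5)(4)^2), a change of 0.16.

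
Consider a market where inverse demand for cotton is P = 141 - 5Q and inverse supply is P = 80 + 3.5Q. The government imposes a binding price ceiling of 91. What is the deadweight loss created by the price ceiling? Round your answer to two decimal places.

Free-market equilibrium: 141 - 5Q = 80 + 3.5Q gives Q* = 7.1765, P* = 105.1176.
At the ceiling price 91, quantity supplied is (91 - 80)/3.5 = 3.1429; supply is the short side, so Q = 3.1429 trades at P = 91.
The lost-trades triangle has base Q* - 3.1429 = 4.0336 and height equal to the gap between the curves at Q = 3.1429, which is 125.2857 - 91 = 34.2857. DWL = (1/2)(4.0336)(34.2857) = 69.1477.

69.15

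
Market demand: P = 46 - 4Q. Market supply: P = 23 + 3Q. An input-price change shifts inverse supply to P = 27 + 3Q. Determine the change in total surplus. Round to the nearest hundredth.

Initial equilibrium: Q_0 = 3.2857, P_0 = 32.8571; CS_0 = (1/2)(3.2857)(13.1429) = 21.5918, PS_0 = (1/2)(3.2857)(9.8571) = 16.1939.
New equilibrium: 46 - 4Q = 27 + 3Q gives Q_1 = 2.7143, P_1 = 35.1429; CS_1 = 14.7347, PS_1 = 11.051.
Change in total surplus = (14.7347 + 11.051) - (21.5918 + 16.1939) = -12.

-12.00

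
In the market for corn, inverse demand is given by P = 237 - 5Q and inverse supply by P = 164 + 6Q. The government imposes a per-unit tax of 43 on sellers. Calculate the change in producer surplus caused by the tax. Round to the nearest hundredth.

Pre-tax equilibrium: 237 - 5Q = 164 + 6Q gives Q* = 6.6364, P* = 203.8182.
A tax on sellers shifts supply up by 43: 237 - 5Q = 164 + 6Q + 43, so Q_t = 2.7273. Buyers pay P_b = 223.3636; sellers receive P_s = P_b - 43 = 180.3636.
PS falls from (1/2)(6.6364)(39.8182) = 132.124 to (1/2)(2.7273)(16.3636) = 22.314, a change of -109.8099.

-109.81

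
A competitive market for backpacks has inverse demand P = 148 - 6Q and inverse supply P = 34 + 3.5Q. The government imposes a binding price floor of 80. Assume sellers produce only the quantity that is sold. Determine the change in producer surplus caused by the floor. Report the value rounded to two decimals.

44.56

Without the control, 148 - 6Q = 34 + 3.5Q so Q* = 12 and P* = 76.
At P = 80, buyers demand (148 - 80)/6 = 11.3333 while sellers would supply more, so the quantity traded is 11.3333 at price 80.
PS goes from (1/2)(12)(42) = 252 to 296.5556 (computed as (80 - 34)(11.3333) - (1/2)(3.5)(11.3333)^2), a change of 44.5556.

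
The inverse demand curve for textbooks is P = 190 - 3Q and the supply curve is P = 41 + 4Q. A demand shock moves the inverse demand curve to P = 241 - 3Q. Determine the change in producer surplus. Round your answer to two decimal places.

726.49

Initial equilibrium: Q_0 = 21.2857, P_0 = 126.1429; CS_0 = (1/2)(21.2857)(63.8571) = 679.6224, PS_0 = (1/2)(21.2857)(85.1429) = 906.1633.
New equilibrium: 241 - 3Q = 41 + 4Q gives Q_1 = 28.5714, P_1 = 155.2857; CS_1 = 1224.4898, PS_1 = 1632.6531.
Change in producer surplus = 1632.6531 - 906.1633 = 726.4898.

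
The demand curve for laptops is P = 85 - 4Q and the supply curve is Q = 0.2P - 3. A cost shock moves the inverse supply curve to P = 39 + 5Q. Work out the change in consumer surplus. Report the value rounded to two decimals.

Rewriting supply in inverse form: P = 15 + 5Q.
Initial equilibrium: Q_0 = 7.7778, P_0 = 53.8889; CS_0 = (1/2)(7.7778)(31.1111) = 120.9877, PS_0 = (1/2)(7.7778)(38.8889) = 151.2346.
New equilibrium: 85 - 4Q = 39 + 5Q gives Q_1 = 5.1111, P_1 = 64.5556; CS_1 = 52.2469, PS_1 = 65.3086.
Change in consumer surplus = 52.2469 - 120.9877 = -68.7407.

-68.74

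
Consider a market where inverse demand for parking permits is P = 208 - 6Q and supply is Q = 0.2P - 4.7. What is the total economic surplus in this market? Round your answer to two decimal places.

1547.28

Rewriting supply in inverse form: P = 23.5 + 5Q.
Setting demand equal to supply, 184.5 = 11Q, so Q* = 16.7727 and P* = 107.3636.
Total surplus is the full triangle between the curves from 0 to Q*: (1/2)(16.7727)(208 - 23.5) = 1547.2841.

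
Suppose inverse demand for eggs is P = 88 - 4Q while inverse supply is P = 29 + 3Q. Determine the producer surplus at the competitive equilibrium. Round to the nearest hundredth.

106.56

Equilibrium: 88 - 4Q = 29 + 3Q, so Q* = 8.4286 and P* = 54.2857.
Producer surplus is the triangle above supply below P*: (1/2)(8.4286)(54.2857 - 29) = (1/2)(8.4286)(25.2857) = 106.5612.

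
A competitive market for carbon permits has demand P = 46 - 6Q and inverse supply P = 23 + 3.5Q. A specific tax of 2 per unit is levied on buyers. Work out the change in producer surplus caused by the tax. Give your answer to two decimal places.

Pre-tax equilibrium: 46 - 6Q = 23 + 3.5Q gives Q* = 2.4211, P* = 31.4737.
A tax on buyers shifts demand down by 2: (46 - 2) - 6Q = 23 + 3.5Q, so Q_t = 2.2105. Buyers pay P_b = 32.7368; sellers receive P_s = P_b - 2 = 30.7368.
Producers lose the trapezoid between P_s and P* out to Q_t plus the triangle from Q_t to Q*: change in PS = 8.5512 - 10.2576 = -1.7064.

-1.71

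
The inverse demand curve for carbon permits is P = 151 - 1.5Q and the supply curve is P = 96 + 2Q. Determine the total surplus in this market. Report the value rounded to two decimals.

432.14

Equilibrium: 151 - 1.5Q = 96 + 2Q, so Q* = 15.7143 and P* = 127.4286.
Total surplus is the full triangle between the curves from 0 to Q*: (1/2)(15.7143)(151 - 96) = 432.1429.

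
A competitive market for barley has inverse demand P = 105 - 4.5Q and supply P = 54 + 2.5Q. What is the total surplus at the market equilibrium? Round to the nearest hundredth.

185.79

Setting demand equal to supply, 51 = 7Q, so Q* = 7.2857 and P* = 72.2143.
Total surplus is the full triangle between the curves from 0 to Q*: (1/2)(7.2857)(105 - 54) = 185.7857.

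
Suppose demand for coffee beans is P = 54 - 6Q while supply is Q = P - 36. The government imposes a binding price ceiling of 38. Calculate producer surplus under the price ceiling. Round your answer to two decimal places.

2.00

Rewriting supply in inverse form: P = 36 + Q.
Free-market equilibrium: 54 - 6Q = 36 + Q gives Q* = 2.5714, P* = 38.5714.
At P = 38, sellers supply (38 - 36)/1 = 2 while buyers want more, so the quantity traded is 2 at price 38.
PS is the triangle above supply below 38: (1/2)(2)(38 - 36) = 2.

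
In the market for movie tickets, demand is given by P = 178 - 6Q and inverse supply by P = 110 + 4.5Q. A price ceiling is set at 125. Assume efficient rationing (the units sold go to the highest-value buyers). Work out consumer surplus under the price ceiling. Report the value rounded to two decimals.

Without the control, 178 - 6Q = 110 + 4.5Q so Q* = 6.4762 and P* = 139.1429.
At the ceiling price 125, quantity supplied is (125 - 110)/4.5 = 3.3333; supply is the short side, so Q = 3.3333 trades at P = 125.
The demand price at Q = 3.3333 is 158. CS is the trapezoid between demand and 125 over [0, 3.3333]: (1/2)[(178 - 125) + (158 - 125)](3.3333) = 143.3333.

143.33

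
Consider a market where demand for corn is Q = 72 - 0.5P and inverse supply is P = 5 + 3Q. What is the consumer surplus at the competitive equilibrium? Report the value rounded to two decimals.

Rewriting demand in inverse form: P = 144 - 2Q.
Set 144 - 2Q = 5 + 3Q, which gives 139 = 5Q, so Q* = 27.8 and P* = 144 - 2(27.8) = 88.4.
CS is the area between the demand curve and P* from 0 to Q*: (1/2)(27.8)(55.6) = 772.84.

772.84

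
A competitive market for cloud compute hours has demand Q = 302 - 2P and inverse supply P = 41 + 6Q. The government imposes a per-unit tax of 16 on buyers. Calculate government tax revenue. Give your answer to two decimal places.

231.38

Rewriting demand in inverse form: P = 151 - 0.5Q.
Without the tax, 151 - 0.5Q = 41 + 6Q so Q* = 16.9231 and P* = 142.5385.
With the tax, buyers' net willingness to pay falls by 16: (151 - 16) - 0.5Q = 41 + 6Q, so Q_t = 14.4615. Buyers pay P_b = 143.7692; sellers receive P_s = P_b - 16 = 127.7692.
Revenue is the tax times quantity traded: 16 x 14.4615 = 231.3846.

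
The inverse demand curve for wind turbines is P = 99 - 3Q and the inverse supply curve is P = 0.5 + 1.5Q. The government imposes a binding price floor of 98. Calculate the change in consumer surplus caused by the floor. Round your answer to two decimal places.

-718.52

Free-market equilibrium: 99 - 3Q = 0.5 + 1.5Q gives Q* = 21.8889, P* = 33.3333.
At P = 98, buyers demand (99 - 98)/3 = 0.3333 while sellers would supply more, so the quantity traded is 0.3333 at price 98.
CS goes from (1/2)(21.8889)(65.6667) = 718.6852 to 0.1667 (computed as (99 - 98)(0.3333) - (1/2)(3)(0.3333)^2), a change of -718.5185.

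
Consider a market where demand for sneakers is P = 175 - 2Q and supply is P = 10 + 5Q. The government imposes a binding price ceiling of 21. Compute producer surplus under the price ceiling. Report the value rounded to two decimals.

Without the control, 175 - 2Q = 10 + 5Q so Q* = 23.5714 and P* = 127.8571.
At P = 21, sellers supply (21 - 10)/5 = 2.2 while buyers want more, so the quantity traded is 2.2 at price 21.
PS is the triangle above supply below 21: (1/2)(2.2)(21 - 10) = 12.1.

12.10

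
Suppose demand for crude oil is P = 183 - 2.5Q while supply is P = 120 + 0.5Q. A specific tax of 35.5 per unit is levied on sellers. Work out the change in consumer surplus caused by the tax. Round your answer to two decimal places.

-446.22

Without the tax, 183 - 2.5Q = 120 + 0.5Q so Q* = 21 and P* = 130.5.
A tax on sellers shifts supply up by 35.5: 183 - 2.5Q = 120 + 0.5Q + 35.5, so Q_t = 9.1667. Buyers pay P_b = 160.0833; sellers receive P_s = P_b - 35.5 = 124.5833.
CS falls from (1/2)(21)(52.5) = 551.25 to (1/2)(9.1667)(22.9167) = 105.0347, a change of -446.2153.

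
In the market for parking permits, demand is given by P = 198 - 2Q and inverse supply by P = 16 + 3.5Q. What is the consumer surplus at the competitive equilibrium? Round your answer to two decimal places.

Setting demand equal to supply, 182 = 5.5Q, so Q* = 33.0909 and P* = 131.8182.
CS is the area between the demand curve and P* from 0 to Q*: (1/2)(33.0909)(66.1818) = 1095.0083.

1095.01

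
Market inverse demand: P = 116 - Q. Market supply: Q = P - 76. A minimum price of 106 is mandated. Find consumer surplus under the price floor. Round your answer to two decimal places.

50.00

Rewriting supply in inverse form: P = 76 + Q.
Without the control, 116 - Q = 76 + Q so Q* = 20 and P* = 96.
At the floor price 106, quantity demanded is (116 - 106)/1 = 10; demand is the short side, so Q = 10 trades at P = 106.
CS is the triangle under demand above 106: (1/2)(10)(116 - 106) = 50.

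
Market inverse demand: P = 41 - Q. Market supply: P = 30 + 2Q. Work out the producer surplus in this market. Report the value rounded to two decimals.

Setting demand equal to supply, 11 = 3Q, so Q* = 3.6667 and P* = 37.3333.
PS is the area between P* and the supply curve from 0 to Q*: (1/2)(3.6667)(7.3333) = 13.4444.

13.44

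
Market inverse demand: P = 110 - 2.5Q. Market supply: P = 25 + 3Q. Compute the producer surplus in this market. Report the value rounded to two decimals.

Setting demand equal to supply, 85 = 5.5Q, so Q* = 15.4545 and P* = 71.3636.
The supply curve's price intercept is 25, so PS = (1/2)(Q*)(P* - 25) = (1/2)(15.4545)(46.3636) = 358.2645.

358.26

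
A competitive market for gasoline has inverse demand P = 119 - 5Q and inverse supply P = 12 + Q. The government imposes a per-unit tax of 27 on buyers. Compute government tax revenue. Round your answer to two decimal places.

Pre-tax equilibrium: 119 - 5Q = 12 + Q gives Q* = 17.8333, P* = 29.8333.
With the tax, buyers' net willingness to pay falls by 27: (119 - 27) - 5Q = 12 + Q, so Q_t = 13.3333. Buyers pay P_b = 52.3333; sellers receive P_s = P_b - 27 = 25.3333.
Tax revenue = t x Q_t = 27 x 13.3333 = 360.

360.00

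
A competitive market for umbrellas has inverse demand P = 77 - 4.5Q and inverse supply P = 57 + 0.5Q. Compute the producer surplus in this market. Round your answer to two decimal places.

4.00

Equilibrium: 77 - 4.5Q = 57 + 0.5Q, so Q* = 4 and P* = 59.
Producer surplus is the triangle above supply below P*: (1/2)(4)(59 - 57) = (1/2)(4)(2) = 4.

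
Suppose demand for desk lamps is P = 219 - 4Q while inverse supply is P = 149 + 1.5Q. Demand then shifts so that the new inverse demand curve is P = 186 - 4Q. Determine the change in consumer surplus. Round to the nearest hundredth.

Initial equilibrium: Q_0 = 12.7273, P_0 = 168.0909; CS_0 = (1/2)(12.7273)(50.9091) = 323.9669, PS_0 = (1/2)(12.7273)(19.0909) = 121.4876.
New equilibrium: 186 - 4Q = 149 + 1.5Q gives Q_1 = 6.7273, P_1 = 159.0909; CS_1 = 90.5124, PS_1 = 33.9421.
Change in consumer surplus = 90.5124 - 323.9669 = -233.4545.

-233.45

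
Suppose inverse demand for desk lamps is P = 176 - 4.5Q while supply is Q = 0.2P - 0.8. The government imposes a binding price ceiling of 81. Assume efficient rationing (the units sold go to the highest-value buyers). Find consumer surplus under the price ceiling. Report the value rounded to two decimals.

929.39

Rewriting supply in inverse form: P = 4 + 5Q.
Without the control, 176 - 4.5Q = 4 + 5Q so Q* = 18.1053 and P* = 94.5263.
At the ceiling price 81, quantity supplied is (81 - 4)/5 = 15.4; supply is the short side, so Q = 15.4 trades at P = 81.
The demand price at Q = 15.4 is 106.7. CS is the trapezoid between demand and 81 over [0, 15.4]: (1/2)[(176 - 81) + (106.7 - 81)](15.4) = 929.39.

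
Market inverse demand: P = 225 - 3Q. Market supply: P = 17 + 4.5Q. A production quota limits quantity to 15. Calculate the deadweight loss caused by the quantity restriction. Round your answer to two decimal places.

Without the quota, 225 - 3Q = 17 + 4.5Q gives Q* = 27.7333.
At Q = 15 the demand price is 225 - 3(15) = 180 and the supply price is 17 + 4.5(15) = 84.5.
DWL = (1/2)(gap between curves at 15) x (Q* - 15) = (1/2)(95.5)(12.7333) = 608.0167.

608.02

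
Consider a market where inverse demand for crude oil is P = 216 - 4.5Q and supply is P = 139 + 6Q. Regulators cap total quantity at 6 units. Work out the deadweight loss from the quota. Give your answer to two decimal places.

9.33

Unrestricted equilibrium: Q* = (216 - 139)/(4.5 + 6) = 7.3333.
At Q = 6 the demand price is 216 - 4.5(6) = 189 and the supply price is 139 + 6(6) = 175.
Deadweight loss is the triangle between the curves from 6 to 7.3333: (1/2)(189 - 175)(7.3333 - 6) = 9.3333.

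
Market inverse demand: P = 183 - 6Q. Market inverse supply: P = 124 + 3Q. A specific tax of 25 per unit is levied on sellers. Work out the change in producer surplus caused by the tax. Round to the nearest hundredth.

-43.06

Pre-tax equilibrium: 183 - 6Q = 124 + 3Q gives Q* = 6.5556, P* = 143.6667.
With the tax, sellers need 25 more per unit: 183 - 6Q = 124 + 3Q + 25, so Q_t = 3.7778. Buyers pay P_b = 160.3333; sellers receive P_s = P_b - 25 = 135.3333.
PS falls from (1/2)(6.5556)(19.6667) = 64.463 to (1/2)(3.7778)(11.3333) = 21.4074, a change of -43.0556.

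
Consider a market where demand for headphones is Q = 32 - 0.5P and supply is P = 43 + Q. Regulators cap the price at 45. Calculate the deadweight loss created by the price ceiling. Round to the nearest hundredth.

37.50

Rewriting demand in inverse form: P = 64 - 2Q.
Free-market equilibrium: 64 - 2Q = 43 + Q gives Q* = 7, P* = 50.
At P = 45, sellers supply (45 - 43)/1 = 2 while buyers want more, so the quantity traded is 2 at price 45.
At Q = 2 the demand price is 60 and the supply price is 45. Deadweight loss is the triangle between the curves from 2 to 7: (1/2)(60 - 45)(7 - 2) = 37.5.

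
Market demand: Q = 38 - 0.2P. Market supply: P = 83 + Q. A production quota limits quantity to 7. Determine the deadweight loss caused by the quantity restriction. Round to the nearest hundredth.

Rewriting demand in inverse form: P = 190 - 5Q.
Unrestricted equilibrium: Q* = (190 - 83)/(5 + 1) = 17.8333.
At Q = 7 the demand price is 190 - 5(7) = 155 and the supply price is 83 + (7) = 90.
DWL = (1/2)(gap between curves at 7) x (Q* - 7) = (1/2)(65)(10.8333) = 352.0833.

352.08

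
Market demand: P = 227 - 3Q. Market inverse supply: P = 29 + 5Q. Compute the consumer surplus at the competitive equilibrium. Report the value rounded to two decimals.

Equilibrium: 227 - 3Q = 29 + 5Q, so Q* = 24.75 and P* = 152.75.
Consumer surplus is the triangle under demand above P*: (1/2)(24.75)(227 - 152.75) = (1/2)(24.75)(74.25) = 918.8438.

918.84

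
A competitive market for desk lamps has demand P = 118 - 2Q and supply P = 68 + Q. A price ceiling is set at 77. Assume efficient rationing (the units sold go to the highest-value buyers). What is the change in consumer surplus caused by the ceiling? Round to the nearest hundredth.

10.22

Free-market equilibrium: 118 - 2Q = 68 + Q gives Q* = 16.6667, P* = 84.6667.
At P = 77, sellers supply (77 - 68)/1 = 9 while buyers want more, so the quantity traded is 9 at price 77.
CS goes from (1/2)(16.6667)(33.3333) = 277.7778 to 288 (computed as (118 - 77)(9) - (1/2)(2)(9)^2), a change of 10.2222.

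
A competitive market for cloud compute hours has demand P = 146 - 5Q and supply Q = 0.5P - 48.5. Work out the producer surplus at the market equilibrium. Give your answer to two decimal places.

Rewriting supply in inverse form: P = 97 + 2Q.
Setting demand equal to supply, 49 = 7Q, so Q* = 7 and P* = 111.
PS is the area between P* and the supply curve from 0 to Q*: (1/2)(7)(14) = 49.

49.00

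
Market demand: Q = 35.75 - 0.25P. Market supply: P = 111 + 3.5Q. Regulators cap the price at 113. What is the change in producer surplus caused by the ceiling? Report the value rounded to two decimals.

Rewriting demand in inverse form: P = 143 - 4Q.
Without the control, 143 - 4Q = 111 + 3.5Q so Q* = 4.2667 and P* = 125.9333.
At P = 113, sellers supply (113 - 111)/3.5 = 0.5714 while buyers want more, so the quantity traded is 0.5714 at price 113.
PS goes from (1/2)(4.2667)(14.9333) = 31.8578 to 0.5714 (computed as (113 - 111)(0.5714) - (1/2)(3.5)(0.5714)^2), a change of -31.2863.

-31.29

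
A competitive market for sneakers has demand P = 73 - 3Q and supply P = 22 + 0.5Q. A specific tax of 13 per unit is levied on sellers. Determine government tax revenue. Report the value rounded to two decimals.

141.14

Pre-tax equilibrium: 73 - 3Q = 22 + 0.5Q gives Q* = 14.5714, P* = 29.2857.
With the tax, sellers need 13 more per unit: 73 - 3Q = 22 + 0.5Q + 13, so Q_t = 10.8571. Buyers pay P_b = 40.4286; sellers receive P_s = P_b - 13 = 27.4286.
Tax revenue = t x Q_t = 13 x 10.8571 = 141.1429.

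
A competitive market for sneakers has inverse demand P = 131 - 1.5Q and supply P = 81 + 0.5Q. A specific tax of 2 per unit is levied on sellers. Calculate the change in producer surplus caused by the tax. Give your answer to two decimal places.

Pre-tax equilibrium: 131 - 1.5Q = 81 + 0.5Q gives Q* = 25, P* = 93.5.
With the tax, sellers need 2 more per unit: 131 - 1.5Q = 81 + 0.5Q + 2, so Q_t = 24. Buyers pay P_b = 95; sellers receive P_s = P_b - 2 = 93.
Producers lose the trapezoid between P_s and P* out to Q_t plus the triangle from Q_t to Q*: change in PS = 144 - 156.25 = -12.25.

-12.25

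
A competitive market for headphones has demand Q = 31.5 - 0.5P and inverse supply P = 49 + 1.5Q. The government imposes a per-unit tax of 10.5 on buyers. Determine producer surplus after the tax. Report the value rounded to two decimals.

Rewriting demand in inverse form: P = 63 - 2Q.
Pre-tax equilibrium: 63 - 2Q = 49 + 1.5Q gives Q* = 4, P* = 55.
A tax on buyers shifts demand down by 10.5: (63 - 10.5) - 2Q = 49 + 1.5Q, so Q_t = 1. Buyers pay P_b = 61; sellers receive P_s = P_b - 10.5 = 50.5.
PS = (1/2)(Q_t)(P_s - 49) = (1/2)(1)(1.5) = 0.75.

0.75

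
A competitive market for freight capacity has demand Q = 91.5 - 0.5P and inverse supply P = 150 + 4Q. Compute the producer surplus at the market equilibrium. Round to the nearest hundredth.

Rewriting demand in inverse form: P = 183 - 2Q.
Equilibrium: 183 - 2Q = 150 + 4Q, so Q* = 5.5 and P* = 172.
PS is the area between P* and the supply curve from 0 to Q*: (1/2)(5.5)(22) = 60.5.

60.50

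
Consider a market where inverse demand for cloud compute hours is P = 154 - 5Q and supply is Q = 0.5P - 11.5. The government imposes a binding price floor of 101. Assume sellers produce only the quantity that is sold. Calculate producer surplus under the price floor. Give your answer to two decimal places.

Rewriting supply in inverse form: P = 23 + 2Q.
Without the control, 154 - 5Q = 23 + 2Q so Q* = 18.7143 and P* = 60.4286.
At P = 101, buyers demand (154 - 101)/5 = 10.6 while sellers would supply more, so the quantity traded is 10.6 at price 101.
The supply price at Q = 10.6 is 44.2. PS is the trapezoid between 101 and supply over [0, 10.6]: (1/2)[(101 - 23) + (101 - 44.2)](10.6) = 714.44.

714.44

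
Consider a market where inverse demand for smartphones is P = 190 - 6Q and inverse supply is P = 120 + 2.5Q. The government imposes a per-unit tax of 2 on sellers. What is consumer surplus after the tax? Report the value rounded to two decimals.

Without the tax, 190 - 6Q = 120 + 2.5Q so Q* = 8.2353 and P* = 140.5882.
With the tax, sellers need 2 more per unit: 190 - 6Q = 120 + 2.5Q + 2, so Q_t = 8. Buyers pay P_b = 142; sellers receive P_s = P_b - 2 = 140.
Consumer surplus is the triangle under demand above P_b: (1/2)(8)(190 - 142) = 192.

192.00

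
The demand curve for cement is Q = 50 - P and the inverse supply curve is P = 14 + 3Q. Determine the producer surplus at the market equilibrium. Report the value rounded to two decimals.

Rewriting demand in inverse form: P = 50 - Q.
Set 50 - Q = 14 + 3Q, which gives 36 = 4Q, so Q* = 9 and P* = 50 - (9) = 41.
Producer surplus is the triangle above supply below P*: (1/2)(9)(41 - 14) = (1/2)(9)(27) = 121.5.

121.50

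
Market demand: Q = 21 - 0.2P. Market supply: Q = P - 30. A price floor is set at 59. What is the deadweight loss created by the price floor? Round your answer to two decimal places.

32.67

Rewriting demand in inverse form: P = 105 - 5Q.
Rewriting supply in inverse form: P = 30 + Q.
Free-market equilibrium: 105 - 5Q = 30 + Q gives Q* = 12.5, P* = 42.5.
At the floor price 59, quantity demanded is (105 - 59)/5 = 9.2; demand is the short side, so Q = 9.2 trades at P = 59.
The lost-trades triangle has base Q* - 9.2 = 3.3 and height equal to the gap between the curves at Q = 9.2, which is 59 - 39.2 = 19.8. DWL = (1/2)(3.3)(19.8) = 32.67.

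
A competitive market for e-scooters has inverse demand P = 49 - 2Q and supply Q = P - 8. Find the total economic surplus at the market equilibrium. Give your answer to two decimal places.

280.17

Rewriting supply in inverse form: P = 8 + Q.
Equilibrium: 49 - 2Q = 8 + Q, so Q* = 13.6667 and P* = 21.6667.
CS = (1/2)(13.6667)(27.3333) = 186.7778 and PS = (1/2)(13.6667)(13.6667) = 93.3889, so total surplus = 280.1667.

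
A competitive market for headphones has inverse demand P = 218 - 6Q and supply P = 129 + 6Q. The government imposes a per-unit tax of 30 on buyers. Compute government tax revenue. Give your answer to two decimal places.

147.50

Pre-tax equilibrium: 218 - 6Q = 129 + 6Q gives Q* = 7.4167, P* = 173.5.
With the tax, buyers' net willingness to pay falls by 30: (218 - 30) - 6Q = 129 + 6Q, so Q_t = 4.9167. Buyers pay P_b = 188.5; sellers receive P_s = P_b - 30 = 158.5.
Tax revenue = t x Q_t = 30 x 4.9167 = 147.5.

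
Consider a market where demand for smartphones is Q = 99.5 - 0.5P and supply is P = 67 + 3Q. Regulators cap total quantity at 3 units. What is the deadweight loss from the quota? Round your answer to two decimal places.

Rewriting demand in inverse form: P = 199 - 2Q.
Without the quota, 199 - 2Q = 67 + 3Q gives Q* = 26.4.
At Q = 3 the demand price is 199 - 2(3) = 193 and the supply price is 67 + 3(3) = 76.
DWL = (1/2)(gap between curves at 3) x (Q* - 3) = (1/2)(117)(23.4) = 1368.9.

1368.90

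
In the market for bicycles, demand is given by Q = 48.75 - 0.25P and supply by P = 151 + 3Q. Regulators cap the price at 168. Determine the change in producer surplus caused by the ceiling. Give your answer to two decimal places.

Rewriting demand in inverse form: P = 195 - 4Q.
Free-market equilibrium: 195 - 4Q = 151 + 3Q gives Q* = 6.2857, P* = 169.8571.
At the ceiling price 168, quantity supplied is (168 - 151)/3 = 5.6667; supply is the short side, so Q = 5.6667 trades at P = 168.
PS goes from (1/2)(6.2857)(18.8571) = 59.2653 to 48.1667 (computed as (168 - 151)(5.6667) - (1/2)(3)(5.6667)^2), a change of -11.0986.

-11.10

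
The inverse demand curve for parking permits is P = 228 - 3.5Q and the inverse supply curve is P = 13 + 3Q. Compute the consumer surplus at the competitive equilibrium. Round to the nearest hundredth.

Equilibrium: 228 - 3.5Q = 13 + 3Q, so Q* = 33.0769 and P* = 112.2308.
Consumer surplus is the triangle under demand above P*: (1/2)(33.0769)(228 - 112.2308) = (1/2)(33.0769)(115.7692) = 1914.645.

1914.64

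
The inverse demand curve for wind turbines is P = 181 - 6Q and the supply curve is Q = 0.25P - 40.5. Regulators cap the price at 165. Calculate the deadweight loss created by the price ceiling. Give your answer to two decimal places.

6.61

Rewriting supply in inverse form: P = 162 + 4Q.
Without the control, 181 - 6Q = 162 + 4Q so Q* = 1.9 and P* = 169.6.
At P = 165, sellers supply (165 - 162)/4 = 0.75 while buyers want more, so the quantity traded is 0.75 at price 165.
The lost-trades triangle has base Q* - 0.75 = 1.15 and height equal to the gap between the curves at Q = 0.75, which is 176.5 - 165 = 11.5. DWL = (1/2)(1.15)(11.5) = 6.6125.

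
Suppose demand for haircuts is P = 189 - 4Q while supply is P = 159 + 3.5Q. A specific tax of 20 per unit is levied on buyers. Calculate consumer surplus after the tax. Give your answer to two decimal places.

3.56

Without the tax, 189 - 4Q = 159 + 3.5Q so Q* = 4 and P* = 173.
A tax on buyers shifts demand down by 20: (189 - 20) - 4Q = 159 + 3.5Q, so Q_t = 1.3333. Buyers pay P_b = 183.6667; sellers receive P_s = P_b - 20 = 163.6667.
CS = (1/2)(Q_t)(189 - P_b) = (1/2)(1.3333)(5.3333) = 3.5556.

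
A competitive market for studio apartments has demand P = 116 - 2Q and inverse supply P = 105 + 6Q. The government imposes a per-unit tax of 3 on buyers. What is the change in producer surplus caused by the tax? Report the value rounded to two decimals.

-2.67

Pre-tax equilibrium: 116 - 2Q = 105 + 6Q gives Q* = 1.375, P* = 113.25.
A tax on buyers shifts demand down by 3: (116 - 3) - 2Q = 105 + 6Q, so Q_t = 1. Buyers pay P_b = 114; sellers receive P_s = P_b - 3 = 111.
Producers lose the trapezoid between P_s and P* out to Q_t plus the triangle from Q_t to Q*: change in PS = 3 - 5.6719 = -2.6719.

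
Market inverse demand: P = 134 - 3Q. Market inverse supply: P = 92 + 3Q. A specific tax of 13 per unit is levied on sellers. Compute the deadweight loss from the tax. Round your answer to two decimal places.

Pre-tax equilibrium: 134 - 3Q = 92 + 3Q gives Q* = 7, P* = 113.
With the tax, sellers need 13 more per unit: 134 - 3Q = 92 + 3Q + 13, so Q_t = 4.8333. Buyers pay P_b = 119.5; sellers receive P_s = P_b - 13 = 106.5.
The welfare triangle lost has base Q* - Q_t = 2.1667 and height t = 13, so DWL = (1/2)(2.1667)(13) = 14.0833.

14.08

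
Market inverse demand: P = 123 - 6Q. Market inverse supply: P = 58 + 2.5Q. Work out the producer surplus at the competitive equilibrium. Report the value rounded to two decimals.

Equilibrium: 123 - 6Q = 58 + 2.5Q, so Q* = 7.6471 and P* = 77.1176.
The supply curve's price intercept is 58, so PS = (1/2)(Q*)(P* - 58) = (1/2)(7.6471)(19.1176) = 73.0969.

73.10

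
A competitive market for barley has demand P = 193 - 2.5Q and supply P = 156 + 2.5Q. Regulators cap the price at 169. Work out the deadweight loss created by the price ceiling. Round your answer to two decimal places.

12.10

Free-market equilibrium: 193 - 2.5Q = 156 + 2.5Q gives Q* = 7.4, P* = 174.5.
At the ceiling price 169, quantity supplied is (169 - 156)/2.5 = 5.2; supply is the short side, so Q = 5.2 trades at P = 169.
The lost-trades triangle has base Q* - 5.2 = 2.2 and height equal to the gap between the curves at Q = 5.2, which is 180 - 169 = 11. DWL = (1/2)(2.2)(11) = 12.1.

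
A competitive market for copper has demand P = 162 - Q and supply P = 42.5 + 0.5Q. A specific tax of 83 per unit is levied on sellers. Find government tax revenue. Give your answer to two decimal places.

2019.67

Pre-tax equilibrium: 162 - Q = 42.5 + 0.5Q gives Q* = 79.6667, P* = 82.3333.
With the tax, sellers need 83 more per unit: 162 - Q = 42.5 + 0.5Q + 83, so Q_t = 24.3333. Buyers pay P_b = 137.6667; sellers receive P_s = P_b - 83 = 54.6667.
Revenue is the tax times quantity traded: 83 x 24.3333 = 2019.6667.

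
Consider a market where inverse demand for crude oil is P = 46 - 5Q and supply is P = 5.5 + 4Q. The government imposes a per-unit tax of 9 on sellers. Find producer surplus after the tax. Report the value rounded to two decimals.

24.50

Pre-tax equilibrium: 46 - 5Q = 5.5 + 4Q gives Q* = 4.5, P* = 23.5.
A tax on sellers shifts supply up by 9: 46 - 5Q = 5.5 + 4Q + 9, so Q_t = 3.5. Buyers pay P_b = 28.5; sellers receive P_s = P_b - 9 = 19.5.
Producer surplus is the triangle above supply below P_s: (1/2)(3.5)(19.5 - 5.5) = 24.5.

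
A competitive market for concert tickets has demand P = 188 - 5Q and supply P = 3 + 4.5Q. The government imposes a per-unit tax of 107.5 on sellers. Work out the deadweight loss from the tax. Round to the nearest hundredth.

Without the tax, 188 - 5Q = 3 + 4.5Q so Q* = 19.4737 and P* = 90.6316.
A tax on sellers shifts supply up by 107.5: 188 - 5Q = 3 + 4.5Q + 107.5, so Q_t = 8.1579. Buyers pay P_b = 147.2105; sellers receive P_s = P_b - 107.5 = 39.7105.
The welfare triangle lost has base Q* - Q_t = 11.3158 and height t = 107.5, so DWL = (1/2)(11.3158)(107.5) = 608.2237.

608.22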